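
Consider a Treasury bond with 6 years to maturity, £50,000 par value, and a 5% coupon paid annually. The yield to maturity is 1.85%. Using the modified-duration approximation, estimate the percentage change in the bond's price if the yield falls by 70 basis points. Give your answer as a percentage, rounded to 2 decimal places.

Periodic yield y = 0.0185. Modified duration first:
  t   CF        PV=CF/(1+0.0185)^t    t·PV
  1     2,500.00     2,454.5901     2,454.5901
  2     2,500.00     2,410.0050     4,820.0100
  3     2,500.00     2,366.2297     7,098.6892
  4     2,500.00     2,323.2496     9,292.9985
  5     2,500.00     2,281.0502    11,405.2510
  6    52,500.00    47,031.9628   282,191.7766
  Σ                 58,867.0874   317,263.3154
P = 58,867.0874; D_Mac = 5.38949 yrs; D_mod = 5.38949/(1+0.0185) = 5.29159 yrs.
ΔP/P ≈ -D_mod · Δy = -5.29159 × (-0.007) = +0.037041 = +3.7041%.

+3.70%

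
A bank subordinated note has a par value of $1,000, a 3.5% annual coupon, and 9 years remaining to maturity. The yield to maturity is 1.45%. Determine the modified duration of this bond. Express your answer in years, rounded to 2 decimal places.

7.86 years

Periodic yield y = 0.0145. First find Macaulay duration:
  t   CF        PV=CF/(1+0.0145)^t    t·PV
  1        35.00        34.4998        34.4998
  2        35.00        34.0067        68.0133
  3        35.00        33.5206       100.5618
  4        35.00        33.0415       132.1660
  5        35.00        32.5693       162.8463
  6        35.00        32.1037       192.6225
  7        35.00        31.6449       221.5143
  8        35.00        31.1926       249.5408
  9     1,035.00       909.2261     8,183.0348
  Σ                  1,171.8051     9,344.7996
P = 1,171.8051; Macaulay duration = 9,344.7996 / 1,171.8051 = 7.97470 years.
Modified duration = D_Mac / (1 + y) = 7.97470 / 1.0145 = 7.86072 years.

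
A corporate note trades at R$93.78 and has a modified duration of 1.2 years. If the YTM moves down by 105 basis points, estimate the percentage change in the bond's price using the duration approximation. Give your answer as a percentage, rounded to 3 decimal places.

Duration approximation: ΔP/P ≈ -D_mod · Δy = -1.2 × (-0.0105) = +0.012600.
As a percentage: +1.2600%.

+1.260%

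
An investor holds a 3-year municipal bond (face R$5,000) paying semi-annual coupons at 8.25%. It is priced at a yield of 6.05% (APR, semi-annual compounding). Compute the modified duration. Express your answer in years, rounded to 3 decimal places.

Periodic yield y = 0.03025. First find Macaulay duration:
  t   CF        PV=CF/(1+0.03025)^t    t·PV
  1       206.25       200.1941       200.1941
  2       206.25       194.3161       388.6321
  3       206.25       188.6106       565.8318
  4       206.25       183.0726       732.2906
  5       206.25       177.6973       888.4865
  6     5,206.25     4,353.8081    26,122.8484
  Σ                  5,297.6988    28,898.2836
P = 5,297.6988; Macaulay duration = 28,898.2836 / 5,297.6988 = 5.45487 half-year periods = 2.72744 years.
Modified duration = D_Mac / (1 + y) = 2.72744 / 1.03025 = 2.64735 years.

2.647 years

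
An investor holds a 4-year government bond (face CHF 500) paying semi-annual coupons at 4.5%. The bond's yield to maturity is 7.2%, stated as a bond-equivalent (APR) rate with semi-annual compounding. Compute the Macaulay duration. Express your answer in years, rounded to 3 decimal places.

3.687 years

Periodic yield y = 0.036. Discount each cash flow and weight by its period:
  t   CF        PV=CF/(1+0.036)^t    t·PV
  1        11.25        10.8591        10.8591
  2        11.25        10.4817        20.9635
  3        11.25        10.1175        30.3525
  4        11.25         9.7659        39.0637
  5        11.25         9.4266        47.1329
  6        11.25         9.0990        54.5940
  7        11.25         8.7828        61.4798
  8       511.25       385.2612     3,082.0896
  Σ                    453.7938     3,346.5351
Price P = Σ PV = 453.7938.
Macaulay duration = Σ(t·PV) / P = 3,346.5351 / 453.7938 = 7.37457 half-year periods.
In years: 7.37457 / 2 = 3.68729 years.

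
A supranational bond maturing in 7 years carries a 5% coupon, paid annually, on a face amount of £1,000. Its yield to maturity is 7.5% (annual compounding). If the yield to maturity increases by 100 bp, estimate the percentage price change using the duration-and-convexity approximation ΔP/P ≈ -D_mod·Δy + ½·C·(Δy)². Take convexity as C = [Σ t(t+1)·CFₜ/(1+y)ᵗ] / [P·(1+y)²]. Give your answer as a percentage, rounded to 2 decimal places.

-5.38%

With y = 0.075:
  t   CF        PV=CF/(1+0.075)^t    t·PV        t(t+1)·PV
  1        50.00        46.5116        46.5116          93.0233
  2        50.00        43.2666        86.5333         259.5998
  3        50.00        40.2480       120.7441         482.9763
  4        50.00        37.4400       149.7601         748.8005
  5        50.00        34.8279       174.1397       1,044.8379
  6        50.00        32.3981       194.3885       1,360.7192
  7     1,050.00       632.8926     4,430.2485      35,441.9882
  Σ                    867.5850     5,202.3257      39,431.9452
P = 867.5850; D_Mac = 5.99633 yrs; D_mod = 5.57798 yrs; C = 39.32958.
Duration effect: -5.57798 × (+0.01) = -0.055780
Convexity effect: 0.5 × 39.32958 × (0.01)² = +0.0019665
ΔP/P ≈ -0.055780 + 0.0019665 = -0.053813 = -5.3813%.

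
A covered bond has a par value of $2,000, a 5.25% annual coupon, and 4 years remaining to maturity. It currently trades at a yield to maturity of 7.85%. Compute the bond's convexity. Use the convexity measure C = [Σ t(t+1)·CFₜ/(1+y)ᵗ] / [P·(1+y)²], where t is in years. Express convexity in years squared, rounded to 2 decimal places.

With y = 0.0785:
  t   CF        PV=CF/(1+0.0785)^t    t·PV        t(t+1)·PV
  1       105.00        97.3574        97.3574         194.7149
  2       105.00        90.2712       180.5423         541.6269
  3       105.00        83.7007       251.1020       1,004.4078
  4     2,105.00     1,555.8635     6,223.4541      31,117.2707
  Σ                  1,827.1928     6,752.4559      32,858.0204
P = 1,827.1928.
Convexity = Σ t(t+1)·PV / [P·(1+y)²] = 32,858.0204 / (1,827.1928 × 1.163162) = 15.46026.

15.46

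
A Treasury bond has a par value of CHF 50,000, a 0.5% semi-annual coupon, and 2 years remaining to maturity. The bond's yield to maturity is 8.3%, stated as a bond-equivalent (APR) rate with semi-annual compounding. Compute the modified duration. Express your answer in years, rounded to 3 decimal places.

1.912 years

Periodic yield y = 0.0415. First find Macaulay duration:
  t   CF        PV=CF/(1+0.0415)^t    t·PV
  1       125.00       120.0192       120.0192
  2       125.00       115.2369       230.4737
  3       125.00       110.6451       331.9353
  4    50,125.00    42,600.7543   170,403.0170
  Σ                 42,946.6554   171,085.4453
P = 42,946.6554; Macaulay duration = 171,085.4453 / 42,946.6554 = 3.98367 half-year periods = 1.99184 years.
Modified duration = D_Mac / (1 + y) = 1.99184 / 1.0415 = 1.91247 years.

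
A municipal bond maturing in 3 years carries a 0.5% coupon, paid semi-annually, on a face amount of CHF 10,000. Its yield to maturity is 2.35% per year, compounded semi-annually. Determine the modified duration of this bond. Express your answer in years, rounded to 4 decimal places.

Periodic yield y = 0.01175. First find Macaulay duration:
  t   CF        PV=CF/(1+0.01175)^t    t·PV
  1        25.00        24.7097        24.7097
  2        25.00        24.4227        48.8454
  3        25.00        24.1391        72.4172
  4        25.00        23.8587        95.4349
  5        25.00        23.5816       117.9082
  6    10,025.00     9,346.4159    56,078.4955
  Σ                  9,467.1277    56,437.8108
P = 9,467.1277; Macaulay duration = 56,437.8108 / 9,467.1277 = 5.96145 half-year periods = 2.98073 years.
Modified duration = D_Mac / (1 + y) = 2.98073 / 1.01175 = 2.94611 years.

2.9461 years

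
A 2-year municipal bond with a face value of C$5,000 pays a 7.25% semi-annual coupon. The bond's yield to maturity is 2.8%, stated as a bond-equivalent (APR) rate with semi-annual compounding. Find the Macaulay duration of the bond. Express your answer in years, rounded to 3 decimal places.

Periodic yield y = 0.014. Discount each cash flow and weight by its period:
  t   CF        PV=CF/(1+0.014)^t    t·PV
  1       181.25       178.7475       178.7475
  2       181.25       176.2796       352.5592
  3       181.25       173.8458       521.5373
  4     5,181.25     4,900.9777    19,603.9109
  Σ                  5,429.8506    20,656.7550
Price P = Σ PV = 5,429.8506.
Macaulay duration = Σ(t·PV) / P = 20,656.7550 / 5,429.8506 = 3.80430 half-year periods.
In years: 3.80430 / 2 = 1.90215 years.

1.902 years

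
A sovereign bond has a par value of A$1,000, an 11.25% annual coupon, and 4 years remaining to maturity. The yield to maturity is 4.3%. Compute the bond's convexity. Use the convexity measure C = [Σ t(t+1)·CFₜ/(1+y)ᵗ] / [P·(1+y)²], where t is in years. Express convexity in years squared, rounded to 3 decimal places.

With y = 0.043:
  t   CF        PV=CF/(1+0.043)^t    t·PV        t(t+1)·PV
  1       112.50       107.8619       107.8619         215.7239
  2       112.50       103.4151       206.8302         620.4905
  3       112.50        99.1516       297.4547       1,189.8188
  4     1,112.50       940.0756     3,760.3024      18,801.5122
  Σ                  1,250.5042     4,372.4493      20,827.5455
P = 1,250.5042.
Convexity = Σ t(t+1)·PV / [P·(1+y)²] = 20,827.5455 / (1,250.5042 × 1.087849) = 15.31032.

15.310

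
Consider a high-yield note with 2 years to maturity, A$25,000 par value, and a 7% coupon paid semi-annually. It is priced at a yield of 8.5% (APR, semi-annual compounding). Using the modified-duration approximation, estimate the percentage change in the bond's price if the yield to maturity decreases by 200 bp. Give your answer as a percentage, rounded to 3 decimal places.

+3.644%

Periodic yield y = 0.0425. Modified duration first:
  t   CF        PV=CF/(1+0.0425)^t    t·PV
  1       875.00       839.3285       839.3285
  2       875.00       805.1113     1,610.2226
  3       875.00       772.2890     2,316.8671
  4    25,875.00    21,906.6568    87,626.6271
  Σ                 24,323.3856    92,393.0453
P = 24,323.3856; D_Mac = 3.79853 half-year periods = 1.89926 yrs; D_mod = 1.89926/(1+0.0425) = 1.82184 yrs.
ΔP/P ≈ -D_mod · Δy = -1.82184 × (-0.02) = +0.036437 = +3.6437%.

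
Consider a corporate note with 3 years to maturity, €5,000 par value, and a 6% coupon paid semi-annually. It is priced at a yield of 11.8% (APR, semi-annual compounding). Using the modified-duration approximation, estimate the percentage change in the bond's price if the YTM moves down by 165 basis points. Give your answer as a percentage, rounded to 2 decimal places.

+4.32%

Periodic yield y = 0.059. Modified duration first:
  t   CF        PV=CF/(1+0.059)^t    t·PV
  1       150.00       141.6431       141.6431
  2       150.00       133.7517       267.5034
  3       150.00       126.3000       378.9000
  4       150.00       119.2635       477.0539
  5       150.00       112.6189       563.0947
  6     5,150.00     3,651.1651    21,906.9904
  Σ                  4,284.7423    23,735.1855
P = 4,284.7423; D_Mac = 5.53947 half-year periods = 2.76973 yrs; D_mod = 2.76973/(1+0.059) = 2.61542 yrs.
ΔP/P ≈ -D_mod · Δy = -2.61542 × (-0.0165) = +0.043154 = +4.3154%.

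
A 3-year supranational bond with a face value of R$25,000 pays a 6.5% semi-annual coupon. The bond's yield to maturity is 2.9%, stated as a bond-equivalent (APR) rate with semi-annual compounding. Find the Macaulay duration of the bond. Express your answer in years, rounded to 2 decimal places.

2.79 years

Periodic yield y = 0.0145. Discount each cash flow and weight by its period:
  t   CF        PV=CF/(1+0.0145)^t    t·PV
  1       812.50       800.8871       800.8871
  2       812.50       789.4403     1,578.8805
  3       812.50       778.1570     2,334.4709
  4       812.50       767.0350     3,068.1399
  5       812.50       756.0719     3,780.3596
  6    25,812.50    23,676.5141   142,059.0844
  Σ                 27,568.1053   153,621.8225
Price P = Σ PV = 27,568.1053.
Macaulay duration = Σ(t·PV) / P = 153,621.8225 / 27,568.1053 = 5.57245 half-year periods.
In years: 5.57245 / 2 = 2.78622 years.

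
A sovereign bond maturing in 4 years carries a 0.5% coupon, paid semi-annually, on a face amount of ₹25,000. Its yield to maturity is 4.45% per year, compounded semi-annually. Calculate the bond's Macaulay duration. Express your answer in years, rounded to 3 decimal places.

3.962 years

Periodic yield y = 0.02225. Discount each cash flow and weight by its period:
  t   CF        PV=CF/(1+0.02225)^t    t·PV
  1        62.50        61.1396        61.1396
  2        62.50        59.8089       119.6178
  3        62.50        58.5071       175.5213
  4        62.50        57.2337       228.9347
  5        62.50        55.9879       279.9397
  6        62.50        54.7693       328.6159
  7        62.50        53.5772       375.0405
  8    25,062.50    21,016.8409   168,134.7270
  Σ                 21,417.8647   169,703.5365
Price P = Σ PV = 21,417.8647.
Macaulay duration = Σ(t·PV) / P = 169,703.5365 / 21,417.8647 = 7.92346 half-year periods.
In years: 7.92346 / 2 = 3.96173 years.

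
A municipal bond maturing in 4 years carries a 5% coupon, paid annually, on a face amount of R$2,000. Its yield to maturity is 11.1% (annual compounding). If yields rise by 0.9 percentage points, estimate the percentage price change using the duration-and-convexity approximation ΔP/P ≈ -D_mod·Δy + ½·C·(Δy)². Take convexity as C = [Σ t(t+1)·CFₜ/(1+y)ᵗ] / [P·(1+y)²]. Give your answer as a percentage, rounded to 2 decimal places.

With y = 0.111:
  t   CF        PV=CF/(1+0.111)^t    t·PV        t(t+1)·PV
  1       100.00        90.0090        90.0090         180.0180
  2       100.00        81.0162       162.0324         486.0972
  3       100.00        72.9219       218.7656         875.0625
  4     2,100.00     1,378.3613     5,513.4450      27,567.2252
  Σ                  1,622.3083     5,984.2521      29,108.4029
P = 1,622.3083; D_Mac = 3.68873 yrs; D_mod = 3.32019 yrs; C = 14.53640.
Duration effect: -3.32019 × (+0.009) = -0.029882
Convexity effect: 0.5 × 14.53640 × (0.009)² = +0.0005887
ΔP/P ≈ -0.029882 + 0.0005887 = -0.029293 = -2.9293%.

-2.93%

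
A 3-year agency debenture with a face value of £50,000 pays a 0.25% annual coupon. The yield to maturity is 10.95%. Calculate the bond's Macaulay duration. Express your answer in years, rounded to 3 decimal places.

2.991 years

Periodic yield y = 0.1095. Discount each cash flow and weight by its year:
  t   CF        PV=CF/(1+0.1095)^t    t·PV
  1       125.00       112.6634       112.6634
  2       125.00       101.5443       203.0885
  3    50,125.00    36,700.5410   110,101.6229
  Σ                 36,914.7486   110,417.3748
Price P = Σ PV = 36,914.7486.
Macaulay duration = Σ(t·PV) / P = 110,417.3748 / 36,914.7486 = 2.99115 years.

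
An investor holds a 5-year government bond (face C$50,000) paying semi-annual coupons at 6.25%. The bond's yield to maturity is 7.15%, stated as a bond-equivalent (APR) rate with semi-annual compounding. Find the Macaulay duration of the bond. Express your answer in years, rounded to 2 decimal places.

Periodic yield y = 0.03575. Discount each cash flow and weight by its period:
  t   CF        PV=CF/(1+0.03575)^t    t·PV
  1     1,562.50     1,508.5687     1,508.5687
  2     1,562.50     1,456.4988     2,912.9977
  3     1,562.50     1,406.2262     4,218.6787
  4     1,562.50     1,357.6889     5,430.7555
  5     1,562.50     1,310.8268     6,554.1341
  6     1,562.50     1,265.5822     7,593.4935
  7     1,562.50     1,221.8993     8,553.2954
  8     1,562.50     1,179.7242     9,437.7936
  9     1,562.50     1,139.0048    10,251.0431
  10   51,562.50    36,289.7976   362,897.9762
  Σ                 48,135.8176   419,358.7364
Price P = Σ PV = 48,135.8176.
Macaulay duration = Σ(t·PV) / P = 419,358.7364 / 48,135.8176 = 8.71199 half-year periods.
In years: 8.71199 / 2 = 4.35599 years.

4.36 years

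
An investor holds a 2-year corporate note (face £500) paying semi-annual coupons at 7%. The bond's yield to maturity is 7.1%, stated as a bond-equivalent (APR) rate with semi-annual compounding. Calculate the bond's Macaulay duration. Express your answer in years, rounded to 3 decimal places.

1.901 years

Periodic yield y = 0.0355. Discount each cash flow and weight by its period:
  t   CF        PV=CF/(1+0.0355)^t    t·PV
  1        17.50        16.9000        16.9000
  2        17.50        16.3207        32.6413
  3        17.50        15.7611        47.2834
  4       517.50       450.1010     1,800.4038
  Σ                    499.0828     1,897.2287
Price P = Σ PV = 499.0828.
Macaulay duration = Σ(t·PV) / P = 1,897.2287 / 499.0828 = 3.80143 half-year periods.
In years: 3.80143 / 2 = 1.90072 years.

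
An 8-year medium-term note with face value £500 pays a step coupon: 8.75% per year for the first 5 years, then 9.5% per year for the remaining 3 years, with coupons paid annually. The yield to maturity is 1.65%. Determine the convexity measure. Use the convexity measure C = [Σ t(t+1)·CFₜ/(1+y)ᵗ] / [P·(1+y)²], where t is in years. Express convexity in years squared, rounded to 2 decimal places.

With y = 0.0165:
  t   CF        PV=CF/(1+0.0165)^t    t·PV        t(t+1)·PV
  1        43.75        43.0398        43.0398          86.0797
  2        43.75        42.3412        84.6824         254.0473
  3        43.75        41.6539       124.9618         499.8471
  4        43.75        40.9778       163.9112         819.5558
  5        43.75        40.3126       201.5632       1,209.3789
  6        47.50        43.0575       258.3453       1,808.4171
  7        47.50        42.3586       296.5104       2,372.0834
  8       547.50       480.3138     3,842.5104      34,582.5932
  Σ                    774.0554     5,015.5244      41,632.0025
P = 774.0554.
Convexity = Σ t(t+1)·PV / [P·(1+y)²] = 41,632.0025 / (774.0554 × 1.033272) = 52.05237.

52.05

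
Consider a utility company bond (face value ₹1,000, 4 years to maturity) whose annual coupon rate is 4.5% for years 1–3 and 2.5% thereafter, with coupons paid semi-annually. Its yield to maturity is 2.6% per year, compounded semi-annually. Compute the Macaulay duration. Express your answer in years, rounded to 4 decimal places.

Periodic yield y = 0.013. Discount each cash flow and weight by its period:
  t   CF        PV=CF/(1+0.013)^t    t·PV
  1        22.50        22.2113        22.2113
  2        22.50        21.9262        43.8524
  3        22.50        21.6448        64.9345
  4        22.50        21.3671        85.4682
  5        22.50        21.0929       105.4643
  6        22.50        20.8222       124.9330
  7        12.50        11.4194        79.9359
  8     1,012.50       913.1024     7,304.8189
  Σ                  1,053.5862     7,831.6185
Price P = Σ PV = 1,053.5862.
Macaulay duration = Σ(t·PV) / P = 7,831.6185 / 1,053.5862 = 7.43330 half-year periods.
In years: 7.43330 / 2 = 3.71665 years.

3.7166 years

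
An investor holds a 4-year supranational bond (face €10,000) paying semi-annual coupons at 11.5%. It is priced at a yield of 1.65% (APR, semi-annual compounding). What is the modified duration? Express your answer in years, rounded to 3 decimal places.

Periodic yield y = 0.00825. First find Macaulay duration:
  t   CF        PV=CF/(1+0.00825)^t    t·PV
  1       575.00       570.2951       570.2951
  2       575.00       565.6286     1,131.2573
  3       575.00       561.0004     1,683.0011
  4       575.00       556.4100     2,225.6400
  5       575.00       551.8572     2,759.2859
  6       575.00       547.3416     3,284.0496
  7       575.00       542.8630     3,800.0409
  8    10,575.00     9,902.2647    79,218.1175
  Σ                 13,797.6605    94,671.6873
P = 13,797.6605; Macaulay duration = 94,671.6873 / 13,797.6605 = 6.86143 half-year periods = 3.43072 years.
Modified duration = D_Mac / (1 + y) = 3.43072 / 1.00825 = 3.40264 years.

3.403 years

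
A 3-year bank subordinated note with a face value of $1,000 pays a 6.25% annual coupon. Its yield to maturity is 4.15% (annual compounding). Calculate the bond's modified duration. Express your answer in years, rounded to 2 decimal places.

Periodic yield y = 0.0415. First find Macaulay duration:
  t   CF        PV=CF/(1+0.0415)^t    t·PV
  1        62.50        60.0096        60.0096
  2        62.50        57.6184       115.2369
  3     1,062.50       940.4834     2,821.4501
  Σ                  1,058.1114     2,996.6966
P = 1,058.1114; Macaulay duration = 2,996.6966 / 1,058.1114 = 2.83212 years.
Modified duration = D_Mac / (1 + y) = 2.83212 / 1.0415 = 2.71927 years.

2.72 years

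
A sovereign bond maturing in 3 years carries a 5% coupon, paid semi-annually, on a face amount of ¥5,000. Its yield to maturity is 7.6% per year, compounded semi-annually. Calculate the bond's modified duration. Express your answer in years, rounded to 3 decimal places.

2.712 years

Periodic yield y = 0.038. First find Macaulay duration:
  t   CF        PV=CF/(1+0.038)^t    t·PV
  1       125.00       120.4239       120.4239
  2       125.00       116.0153       232.0306
  3       125.00       111.7681       335.3044
  4       125.00       107.6764       430.7057
  5       125.00       103.7345       518.6725
  6     5,125.00     4,097.4131    24,584.4784
  Σ                  4,657.0313    26,221.6155
P = 4,657.0313; Macaulay duration = 26,221.6155 / 4,657.0313 = 5.63054 half-year periods = 2.81527 years.
Modified duration = D_Mac / (1 + y) = 2.81527 / 1.038 = 2.71221 years.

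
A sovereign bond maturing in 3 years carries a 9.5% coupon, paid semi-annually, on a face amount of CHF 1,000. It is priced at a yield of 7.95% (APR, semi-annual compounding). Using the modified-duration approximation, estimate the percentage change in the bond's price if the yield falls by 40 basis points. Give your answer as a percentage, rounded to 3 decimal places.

Periodic yield y = 0.03975. Modified duration first:
  t   CF        PV=CF/(1+0.03975)^t    t·PV
  1        47.50        45.6841        45.6841
  2        47.50        43.9375        87.8751
  3        47.50        42.2578       126.7734
  4        47.50        40.6423       162.5691
  5        47.50        39.0885       195.4425
  6     1,047.50       829.0495     4,974.2970
  Σ                  1,040.6596     5,592.6410
P = 1,040.6596; D_Mac = 5.37413 half-year periods = 2.68707 yrs; D_mod = 2.68707/(1+0.03975) = 2.58434 yrs.
ΔP/P ≈ -D_mod · Δy = -2.58434 × (-0.004) = +0.010337 = +1.0337%.

+1.034%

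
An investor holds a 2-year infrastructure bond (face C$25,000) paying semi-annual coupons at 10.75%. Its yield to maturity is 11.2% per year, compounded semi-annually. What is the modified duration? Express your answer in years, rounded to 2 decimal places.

Periodic yield y = 0.056. First find Macaulay duration:
  t   CF        PV=CF/(1+0.056)^t    t·PV
  1     1,343.75     1,272.4905     1,272.4905
  2     1,343.75     1,205.0100     2,410.0199
  3     1,343.75     1,141.1079     3,423.3238
  4    26,343.75    21,184.6807    84,738.7230
  Σ                 24,803.2892    91,844.5572
P = 24,803.2892; Macaulay duration = 91,844.5572 / 24,803.2892 = 3.70292 half-year periods = 1.85146 years.
Modified duration = D_Mac / (1 + y) = 1.85146 / 1.056 = 1.75328 years.

1.75 years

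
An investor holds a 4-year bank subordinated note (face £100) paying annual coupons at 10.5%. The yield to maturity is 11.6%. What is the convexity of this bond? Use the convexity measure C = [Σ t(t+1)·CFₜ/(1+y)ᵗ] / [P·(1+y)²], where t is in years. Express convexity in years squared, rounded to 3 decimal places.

13.168

With y = 0.116:
  t   CF        PV=CF/(1+0.116)^t    t·PV        t(t+1)·PV
  1        10.50         9.4086         9.4086          18.8172
  2        10.50         8.4306        16.8613          50.5839
  3        10.50         7.5543        22.6630          90.6521
  4       110.50        71.2370       284.9479       1,424.7396
  Σ                     96.6306       333.8808       1,584.7928
P = 96.6306.
Convexity = Σ t(t+1)·PV / [P·(1+y)²] = 1,584.7928 / (96.6306 × 1.245456) = 13.16830.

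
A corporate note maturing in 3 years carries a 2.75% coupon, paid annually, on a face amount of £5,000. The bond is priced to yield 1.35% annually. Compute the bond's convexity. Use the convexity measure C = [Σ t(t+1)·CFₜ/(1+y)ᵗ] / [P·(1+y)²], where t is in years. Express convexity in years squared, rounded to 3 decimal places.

With y = 0.0135:
  t   CF        PV=CF/(1+0.0135)^t    t·PV        t(t+1)·PV
  1       137.50       135.6685       135.6685         271.3370
  2       137.50       133.8613       267.7227         803.1681
  3     5,137.50     4,934.9252    14,804.7756      59,219.1026
  Σ                  5,204.4550    15,208.1668      60,293.6076
P = 5,204.4550.
Convexity = Σ t(t+1)·PV / [P·(1+y)²] = 60,293.6076 / (5,204.4550 × 1.027182) = 11.27843.

11.278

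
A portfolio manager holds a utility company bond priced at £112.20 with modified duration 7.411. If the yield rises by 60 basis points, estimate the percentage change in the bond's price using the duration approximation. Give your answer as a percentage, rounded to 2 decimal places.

Duration approximation: ΔP/P ≈ -D_mod · Δy = -7.411 × (+0.006) = -0.044466.
As a percentage: -4.4466%.

-4.45%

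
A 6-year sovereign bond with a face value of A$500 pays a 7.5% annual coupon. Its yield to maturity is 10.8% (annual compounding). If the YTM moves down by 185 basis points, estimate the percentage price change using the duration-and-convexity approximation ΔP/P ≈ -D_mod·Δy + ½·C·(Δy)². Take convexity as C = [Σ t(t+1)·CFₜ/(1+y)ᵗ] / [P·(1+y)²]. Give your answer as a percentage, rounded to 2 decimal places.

+8.74%

With y = 0.108:
  t   CF        PV=CF/(1+0.108)^t    t·PV        t(t+1)·PV
  1        37.50        33.8448        33.8448          67.6895
  2        37.50        30.5458        61.0916         183.2749
  3        37.50        27.5684        82.7053         330.8211
  4        37.50        24.8813        99.5250         497.6250
  5        37.50        22.4560       112.2800         673.6801
  6       537.50       290.4958     1,742.9750      12,200.8250
  Σ                    429.7921     2,132.4217      13,953.9157
P = 429.7921; D_Mac = 4.96152 yrs; D_mod = 4.47791 yrs; C = 26.44589.
Duration effect: -4.47791 × (-0.0185) = +0.082841
Convexity effect: 0.5 × 26.44589 × (-0.0185)² = +0.0045256
ΔP/P ≈ +0.082841 + 0.0045256 = +0.087367 = +8.7367%.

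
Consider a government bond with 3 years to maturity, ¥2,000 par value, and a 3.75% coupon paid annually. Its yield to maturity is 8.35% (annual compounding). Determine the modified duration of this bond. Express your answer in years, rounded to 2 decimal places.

2.66 years

Periodic yield y = 0.0835. First find Macaulay duration:
  t   CF        PV=CF/(1+0.0835)^t    t·PV
  1        75.00        69.2201        69.2201
  2        75.00        63.8857       127.7713
  3     2,075.00     1,631.2907     4,893.8720
  Σ                  1,764.3965     5,090.8635
P = 1,764.3965; Macaulay duration = 5,090.8635 / 1,764.3965 = 2.88533 years.
Modified duration = D_Mac / (1 + y) = 2.88533 / 1.0835 = 2.66297 years.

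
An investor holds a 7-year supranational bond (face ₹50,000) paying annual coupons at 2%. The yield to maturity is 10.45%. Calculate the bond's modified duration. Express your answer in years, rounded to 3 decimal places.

5.842 years

Periodic yield y = 0.1045. First find Macaulay duration:
  t   CF        PV=CF/(1+0.1045)^t    t·PV
  1     1,000.00       905.3871       905.3871
  2     1,000.00       819.7257     1,639.4514
  3     1,000.00       742.1690     2,226.5071
  4     1,000.00       671.9502     2,687.8010
  5     1,000.00       608.3751     3,041.8753
  6     1,000.00       550.8149     3,304.8894
  7    51,000.00    25,433.7346   178,036.1420
  Σ                 29,732.1566   191,842.0533
P = 29,732.1566; Macaulay duration = 191,842.0533 / 29,732.1566 = 6.45234 years.
Modified duration = D_Mac / (1 + y) = 6.45234 / 1.1045 = 5.84187 years.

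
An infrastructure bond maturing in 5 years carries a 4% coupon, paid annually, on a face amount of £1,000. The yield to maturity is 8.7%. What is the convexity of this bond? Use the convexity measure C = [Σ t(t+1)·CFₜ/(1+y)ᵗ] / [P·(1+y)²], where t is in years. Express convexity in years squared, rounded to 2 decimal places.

With y = 0.087:
  t   CF        PV=CF/(1+0.087)^t    t·PV        t(t+1)·PV
  1        40.00        36.7985        36.7985          73.5971
  2        40.00        33.8533        67.7066         203.1198
  3        40.00        31.1438        93.4313         373.7254
  4        40.00        28.6511       114.6045         573.0227
  5     1,040.00       685.3077     3,426.5386      20,559.2313
  Σ                    815.7544     3,739.0796      21,782.6962
P = 815.7544.
Convexity = Σ t(t+1)·PV / [P·(1+y)²] = 21,782.6962 / (815.7544 × 1.181569) = 22.59920.

22.60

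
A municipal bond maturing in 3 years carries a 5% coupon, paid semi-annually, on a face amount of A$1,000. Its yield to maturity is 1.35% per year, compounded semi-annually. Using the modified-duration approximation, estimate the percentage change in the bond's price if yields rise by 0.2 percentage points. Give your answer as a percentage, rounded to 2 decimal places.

Periodic yield y = 0.00675. Modified duration first:
  t   CF        PV=CF/(1+0.00675)^t    t·PV
  1        25.00        24.8324        24.8324
  2        25.00        24.6659        49.3318
  3        25.00        24.5005        73.5015
  4        25.00        24.3362        97.3450
  5        25.00        24.1731       120.8654
  6     1,025.00       984.4508     5,906.7051
  Σ                  1,106.9589     6,272.5811
P = 1,106.9589; D_Mac = 5.66650 half-year periods = 2.83325 yrs; D_mod = 2.83325/(1+0.00675) = 2.81425 yrs.
ΔP/P ≈ -D_mod · Δy = -2.81425 × (+0.002) = -0.005629 = -0.5629%.

-0.56%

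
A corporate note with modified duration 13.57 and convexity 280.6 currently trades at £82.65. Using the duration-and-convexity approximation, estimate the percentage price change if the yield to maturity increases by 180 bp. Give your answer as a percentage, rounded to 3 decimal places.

Duration effect: -D_mod·Δy = -13.57 × (+0.018) = -0.244260
Convexity effect: ½·C·(Δy)² = 0.5 × 280.6 × (0.018)² = +0.0454572
ΔP/P ≈ -0.244260 + 0.0454572 = -0.1988028
= -19.88028%.

-19.880%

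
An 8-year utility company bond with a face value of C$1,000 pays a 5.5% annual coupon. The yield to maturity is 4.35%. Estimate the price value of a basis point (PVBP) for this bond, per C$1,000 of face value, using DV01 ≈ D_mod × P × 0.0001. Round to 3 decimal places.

C$0.695

Periodic yield y = 0.0435.
  t   CF        PV=CF/(1+0.0435)^t    t·PV
  1        55.00        52.7072        52.7072
  2        55.00        50.5100       101.0201
  3        55.00        48.4045       145.2134
  4        55.00        46.3866       185.5465
  5        55.00        44.4529       222.2647
  6        55.00        42.5998       255.5990
  7        55.00        40.8240       285.7680
  8     1,055.00       750.4346     6,003.4766
  Σ                  1,076.3197     7,251.5955
P = 1,076.3197; D_Mac = 6.73740 yrs; D_mod = 6.45654 yrs.
DV01 ≈ 6.45654 × 1,076.3197 × 0.0001 = 0.694930.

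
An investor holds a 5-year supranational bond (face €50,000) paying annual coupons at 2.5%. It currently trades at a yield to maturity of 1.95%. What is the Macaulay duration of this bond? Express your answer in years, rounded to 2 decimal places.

Periodic yield y = 0.0195. Discount each cash flow and weight by its year:
  t   CF        PV=CF/(1+0.0195)^t    t·PV
  1     1,250.00     1,226.0912     1,226.0912
  2     1,250.00     1,202.6397     2,405.2795
  3     1,250.00     1,179.6368     3,538.9105
  4     1,250.00     1,157.0739     4,628.2955
  5    51,250.00    46,532.6428   232,663.2142
  Σ                 51,298.0845   244,461.7909
Price P = Σ PV = 51,298.0845.
Macaulay duration = Σ(t·PV) / P = 244,461.7909 / 51,298.0845 = 4.76551 years.

4.77 years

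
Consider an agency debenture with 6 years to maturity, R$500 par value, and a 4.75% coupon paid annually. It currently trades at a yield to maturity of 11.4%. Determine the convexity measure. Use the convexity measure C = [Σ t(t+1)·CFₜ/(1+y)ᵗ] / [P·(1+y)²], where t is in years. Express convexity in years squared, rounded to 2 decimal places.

28.12

With y = 0.114:
  t   CF        PV=CF/(1+0.114)^t    t·PV        t(t+1)·PV
  1        23.75        21.3196        21.3196          42.6391
  2        23.75        19.1379        38.2757         114.8271
  3        23.75        17.1794        51.5382         206.1528
  4        23.75        15.4214        61.6855         308.4273
  5        23.75        13.8432        69.2162         415.2971
  6       523.75       274.0393     1,644.2360      11,509.6517
  Σ                    360.9408     1,886.2711      12,596.9952
P = 360.9408.
Convexity = Σ t(t+1)·PV / [P·(1+y)²] = 12,596.9952 / (360.9408 × 1.240996) = 28.12294.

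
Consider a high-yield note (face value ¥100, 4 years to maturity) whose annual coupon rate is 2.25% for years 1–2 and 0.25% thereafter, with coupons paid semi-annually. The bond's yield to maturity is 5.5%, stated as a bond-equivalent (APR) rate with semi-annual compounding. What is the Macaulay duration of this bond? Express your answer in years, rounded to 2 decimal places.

Periodic yield y = 0.0275. Discount each cash flow and weight by its period:
  t   CF        PV=CF/(1+0.0275)^t    t·PV
  1        1.125         1.0949         1.0949
  2        1.125         1.0656         2.1312
  3        1.125         1.0371         3.1112
  4        1.125         1.0093         4.0372
  5        0.125         0.1091         0.5457
  6        0.125         0.1062         0.6373
  7        0.125         0.1034         0.7237
  8      100.125        80.5912       644.7300
  Σ                     85.1169       657.0112
Price P = Σ PV = 85.1169.
Macaulay duration = Σ(t·PV) / P = 657.0112 / 85.1169 = 7.71893 half-year periods.
In years: 7.71893 / 2 = 3.85947 years.

3.86 years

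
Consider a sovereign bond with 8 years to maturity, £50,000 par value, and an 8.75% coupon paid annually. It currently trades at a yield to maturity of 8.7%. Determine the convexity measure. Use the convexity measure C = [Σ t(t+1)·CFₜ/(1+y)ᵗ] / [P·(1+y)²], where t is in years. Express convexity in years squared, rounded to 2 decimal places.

With y = 0.087:
  t   CF        PV=CF/(1+0.087)^t    t·PV        t(t+1)·PV
  1     4,375.00     4,024.8390     4,024.8390       8,049.6780
  2     4,375.00     3,702.7038     7,405.4076      22,216.2227
  3     4,375.00     3,406.3512    10,219.0537      40,876.2147
  4     4,375.00     3,133.7178    12,534.8711      62,674.3555
  5     4,375.00     2,882.9050    14,414.5252      86,487.1511
  6     4,375.00     2,652.1665    15,912.9993     111,390.9950
  7     4,375.00     2,439.8956    17,079.2694     136,634.1551
  8    54,375.00    27,897.3478   223,178.7826   2,008,609.0434
  Σ                 50,139.9268   304,769.7478   2,476,937.8155
P = 50,139.9268.
Convexity = Σ t(t+1)·PV / [P·(1+y)²] = 2,476,937.8155 / (50,139.9268 × 1.181569) = 41.80924.

41.81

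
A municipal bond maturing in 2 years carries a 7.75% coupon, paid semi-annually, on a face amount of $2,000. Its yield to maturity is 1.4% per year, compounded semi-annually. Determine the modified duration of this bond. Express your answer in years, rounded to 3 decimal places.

Periodic yield y = 0.007. First find Macaulay duration:
  t   CF        PV=CF/(1+0.007)^t    t·PV
  1        77.50        76.9613        76.9613
  2        77.50        76.4263       152.8526
  3        77.50        75.8950       227.6851
  4     2,077.50     2,020.3339     8,081.3356
  Σ                  2,249.6165     8,538.8345
P = 2,249.6165; Macaulay duration = 8,538.8345 / 2,249.6165 = 3.79568 half-year periods = 1.89784 years.
Modified duration = D_Mac / (1 + y) = 1.89784 / 1.007 = 1.88465 years.

1.885 years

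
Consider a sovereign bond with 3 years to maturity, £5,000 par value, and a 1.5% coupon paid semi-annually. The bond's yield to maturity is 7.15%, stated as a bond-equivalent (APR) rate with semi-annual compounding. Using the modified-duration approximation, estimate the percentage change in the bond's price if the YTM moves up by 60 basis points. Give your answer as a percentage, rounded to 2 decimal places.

-1.70%

Periodic yield y = 0.03575. Modified duration first:
  t   CF        PV=CF/(1+0.03575)^t    t·PV
  1        37.50        36.2056        36.2056
  2        37.50        34.9560        69.9119
  3        37.50        33.7494       101.2483
  4        37.50        32.5845       130.3381
  5        37.50        31.4598       157.2992
  6     5,037.50     4,080.2372    24,481.4230
  Σ                  4,249.1926    24,976.4262
P = 4,249.1926; D_Mac = 5.87792 half-year periods = 2.93896 yrs; D_mod = 2.93896/(1+0.03575) = 2.83752 yrs.
ΔP/P ≈ -D_mod · Δy = -2.83752 × (+0.006) = -0.017025 = -1.7025%.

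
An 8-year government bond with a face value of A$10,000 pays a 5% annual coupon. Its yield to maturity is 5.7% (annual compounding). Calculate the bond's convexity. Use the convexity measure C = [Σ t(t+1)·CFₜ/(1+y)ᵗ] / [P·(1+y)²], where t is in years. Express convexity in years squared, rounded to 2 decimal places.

51.24

With y = 0.057:
  t   CF        PV=CF/(1+0.057)^t    t·PV        t(t+1)·PV
  1       500.00       473.0369       473.0369         946.0738
  2       500.00       447.5278       895.0556       2,685.1669
  3       500.00       423.3943     1,270.1830       5,080.7320
  4       500.00       400.5623     1,602.2491       8,011.2457
  5       500.00       378.9615     1,894.8074      11,368.8444
  6       500.00       358.5255     2,151.1532      15,058.0721
  7       500.00       339.1916     2,374.3412      18,994.7298
  8    10,500.00     6,738.9060    53,911.2483     485,201.2344
  Σ                  9,560.1060    64,572.0747     547,346.0990
P = 9,560.1060.
Convexity = Σ t(t+1)·PV / [P·(1+y)²] = 547,346.0990 / (9,560.1060 × 1.117249) = 51.24475.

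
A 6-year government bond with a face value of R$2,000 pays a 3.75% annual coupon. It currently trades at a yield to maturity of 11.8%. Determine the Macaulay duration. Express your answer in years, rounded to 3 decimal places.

5.344 years

Periodic yield y = 0.118. Discount each cash flow and weight by its year:
  t   CF        PV=CF/(1+0.118)^t    t·PV
  1        75.00        67.0841        67.0841
  2        75.00        60.0036       120.0073
  3        75.00        53.6705       161.0116
  4        75.00        48.0058       192.0233
  5        75.00        42.9390       214.6952
  6     2,075.00     1,062.5938     6,375.5628
  Σ                  1,334.2969     7,130.3843
Price P = Σ PV = 1,334.2969.
Macaulay duration = Σ(t·PV) / P = 7,130.3843 / 1,334.2969 = 5.34393 years.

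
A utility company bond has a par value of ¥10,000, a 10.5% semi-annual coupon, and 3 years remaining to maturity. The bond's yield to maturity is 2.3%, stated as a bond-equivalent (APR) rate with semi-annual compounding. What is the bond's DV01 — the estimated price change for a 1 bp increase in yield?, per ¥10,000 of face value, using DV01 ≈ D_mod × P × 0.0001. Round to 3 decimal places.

¥3.288

Periodic yield y = 0.0115.
  t   CF        PV=CF/(1+0.0115)^t    t·PV
  1       525.00       519.0311       519.0311
  2       525.00       513.1301     1,026.2603
  3       525.00       507.2962     1,521.8887
  4       525.00       501.5287     2,006.1146
  5       525.00       495.8267     2,479.1333
  6    10,525.00     9,827.1318    58,962.7909
  Σ                 12,363.9447    66,515.2190
P = 12,363.9447; D_Mac = 5.37977 half-year periods = 2.68989 yrs; D_mod = 2.65930 yrs.
DV01 ≈ 2.65930 × 12,363.9447 × 0.0001 = 3.287950.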